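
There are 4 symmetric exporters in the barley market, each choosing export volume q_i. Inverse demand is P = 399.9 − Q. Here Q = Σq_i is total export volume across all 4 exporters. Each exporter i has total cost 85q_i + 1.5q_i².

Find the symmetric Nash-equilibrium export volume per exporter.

A representative exporter's profit is π_i = q_i(399.9 − Q) − 85q_i − 1.5q_i², with Q = q_i + Σ_{j≠i} q_j.
First-order condition: 314.9 − 5q_i − Σ_{j≠i} q_j = 0.
In a symmetric equilibrium every exporter chooses the same q, so Σ_{j≠i} q_j = 3q. The condition becomes 314.9 − 8q = 0, giving q = 314.9/8 = 39.3625.

39.3625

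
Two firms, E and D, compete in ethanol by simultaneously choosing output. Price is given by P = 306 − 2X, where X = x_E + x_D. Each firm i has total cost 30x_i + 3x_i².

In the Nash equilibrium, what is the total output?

Firm E's profit: π = x_E(306 − 2(x_E + x_D)) − 30x_E − 3x_E².
∂π/∂x_E = 276 − 10x_E − 2x_D = 0, so x_E = 27.6 − 0.2x_D.
Setting x_E = x_D in the reaction function: x_E = 27.6 − 0.2x_E, so x_E = 27.6 / 1.2 = 23.
Total output: 23 + 23 = 46.

46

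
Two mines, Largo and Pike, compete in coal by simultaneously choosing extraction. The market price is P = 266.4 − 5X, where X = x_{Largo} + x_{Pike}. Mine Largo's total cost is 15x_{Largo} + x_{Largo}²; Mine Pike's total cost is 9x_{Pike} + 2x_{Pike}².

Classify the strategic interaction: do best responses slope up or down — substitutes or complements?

Mine Largo's profit: π = x_{Largo}(266.4 − 5(x_{Largo} + x_{Pike})) − 15x_{Largo} − x_{Largo}².
∂π/∂x_{Largo} = 251.4 − 12x_{Largo} − 5x_{Pike} = 0, so x_{Largo} = 20.95 − (5/12)x_{Pike}.
The best-response slope dx_{Largo}/dx_{Pike} = −5/12 < 0: the reaction function is downward-sloping, so the choices are strategic substitutes.

strategic substitutes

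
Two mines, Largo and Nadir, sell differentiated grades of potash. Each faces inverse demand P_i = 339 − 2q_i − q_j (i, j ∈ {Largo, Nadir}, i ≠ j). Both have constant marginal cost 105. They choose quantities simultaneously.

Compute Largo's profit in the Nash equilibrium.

Mine Largo's profit: π = q_{Largo}(339 − 2q_{Largo} − q_{Nadir}) − 105q_{Largo}.
∂π/∂q_{Largo} = 234 − 4q_{Largo} − q_{Nadir} = 0 ⇒ q_{Largo} = 58.5 − 0.25q_{Nadir}.
The game is symmetric, so in equilibrium q_{Nadir} = q_{Largo}: the reaction function gives 1.25q_{Largo} = 58.5, hence q_{Largo} = 46.8.
P_{Largo} = 339 − 2·46.8 − 46.8 = 198.6.
Profit = (198.6 − 105)·46.8 = 4380.48.

4380.48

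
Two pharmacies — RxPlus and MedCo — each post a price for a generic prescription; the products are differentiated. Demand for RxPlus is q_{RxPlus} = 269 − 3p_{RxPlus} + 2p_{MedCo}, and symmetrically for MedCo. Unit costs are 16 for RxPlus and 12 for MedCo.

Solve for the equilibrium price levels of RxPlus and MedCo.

RxPlus's profit: π = (p_{RxPlus} − 16)(269 − 3p_{RxPlus} + 2p_{MedCo}).
∂π/∂p_{RxPlus} = 317 − 6p_{RxPlus} + 2p_{MedCo} = 0 ⇒ p_{RxPlus} = 317/6 + (1/3)p_{MedCo}.
Similarly p_{MedCo} = 305/6 + (1/3)p_{RxPlus}.
Substituting the second reaction function into the first: p_{RxPlus} = 317/6 + (1/3)(305/6 + (1/3)p_{RxPlus}), which gives (8/9)p_{RxPlus} = 628/9 ⇒ p_{RxPlus} = 78.5.
Then p_{MedCo} = 305/6 + (1/3)·78.5 = 77.

78.5, 77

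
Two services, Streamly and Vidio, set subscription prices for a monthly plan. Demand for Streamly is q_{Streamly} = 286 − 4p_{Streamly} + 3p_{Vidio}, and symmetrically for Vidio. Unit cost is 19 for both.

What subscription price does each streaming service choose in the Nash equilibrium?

Streamly's profit: π = (p_{Streamly} − 19)(286 − 4p_{Streamly} + 3p_{Vidio}).
∂π/∂p_{Streamly} = 362 − 8p_{Streamly} + 3p_{Vidio} = 0 ⇒ p_{Streamly} = 45.25 + 0.375p_{Vidio}.
Setting p_{Streamly} = p_{Vidio} in the reaction function: p_{Streamly} = 45.25 + 0.375p_{Streamly}, so p_{Streamly} = 45.25 / 0.625 = 72.4.

72.4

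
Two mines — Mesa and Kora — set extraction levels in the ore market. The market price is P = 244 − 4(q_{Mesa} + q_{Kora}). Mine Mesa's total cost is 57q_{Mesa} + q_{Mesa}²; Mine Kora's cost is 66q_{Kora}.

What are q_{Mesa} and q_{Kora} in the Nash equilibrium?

Mine Mesa's profit: π = q_{Mesa}(244 − 4(q_{Mesa} + q_{Kora})) − 57q_{Mesa} − q_{Mesa}².
∂π/∂q_{Mesa} = 187 − 10q_{Mesa} − 4q_{Kora} = 0, so q_{Mesa} = 18.7 − 0.4q_{Kora}.
For Kora: ∂π/∂q_{Kora} = 178 − 8q_{Kora} − 4q_{Mesa} = 0 ⇒ q_{Kora} = 22.25 − 0.5q_{Mesa}.
Substituting the second reaction function into the first: q_{Mesa} = 18.7 − 0.4(22.25 − 0.5q_{Mesa}), which gives 0.8q_{Mesa} = 9.8 ⇒ q_{Mesa} = 12.25.
Then q_{Kora} = 22.25 − 0.5·12.25 = 16.125.

12.25, 16.125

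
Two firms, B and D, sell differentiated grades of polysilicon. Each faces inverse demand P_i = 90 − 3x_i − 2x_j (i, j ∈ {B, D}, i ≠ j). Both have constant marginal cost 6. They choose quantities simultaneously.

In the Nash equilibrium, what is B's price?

Firm B's profit: π = x_B(90 − 3x_B − 2x_D) − 6x_B.
∂π/∂x_B = 84 − 6x_B − 2x_D = 0 ⇒ x_B = 14 − (1/3)x_D.
By symmetry x_D = x_B; substituting into the reaction function, (4/3)x_B = 14 and x_B = 10.5.
P_B = 90 − 3·10.5 − 2·10.5 = 37.5.

37.5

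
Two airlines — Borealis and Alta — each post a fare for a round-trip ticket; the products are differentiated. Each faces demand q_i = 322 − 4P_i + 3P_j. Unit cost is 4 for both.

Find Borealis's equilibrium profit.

16179.84

Borealis's profit: π = (P_{Borealis} − 4)(322 − 4P_{Borealis} + 3P_{Alta}).
∂π/∂P_{Borealis} = 338 − 8P_{Borealis} + 3P_{Alta} = 0 ⇒ P_{Borealis} = 42.25 + 0.375P_{Alta}.
By symmetry P_{Alta} = P_{Borealis}; substituting into the reaction function, 0.625P_{Borealis} = 42.25 and P_{Borealis} = 67.6.
q_{Borealis} = 322 − 4·67.6 + 3·67.6 = 254.4.
Profit = (67.6 − 4)·254.4 = 16179.84.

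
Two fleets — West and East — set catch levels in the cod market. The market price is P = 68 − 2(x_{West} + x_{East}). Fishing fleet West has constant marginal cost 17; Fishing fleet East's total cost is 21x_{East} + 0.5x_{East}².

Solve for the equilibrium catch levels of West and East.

Fishing fleet West's profit: π = x_{West}(68 − 2(x_{West} + x_{East})) − 17x_{West}.
∂π/∂x_{West} = 51 − 4x_{West} − 2x_{East} = 0, so x_{West} = 12.75 − 0.5x_{East}.
For East: ∂π/∂x_{East} = 47 − 5x_{East} − 2x_{West} = 0 ⇒ x_{East} = 9.4 − 0.4x_{West}.
Solving the two reaction functions simultaneously: (1 − (−0.5)(−0.4))x_{West} = 12.75 − 0.5·9.4, so 0.8x_{West} = 8.05 and x_{West} = 10.0625.
Then x_{East} = 9.4 − 0.4·10.0625 = 5.375.

10.0625, 5.375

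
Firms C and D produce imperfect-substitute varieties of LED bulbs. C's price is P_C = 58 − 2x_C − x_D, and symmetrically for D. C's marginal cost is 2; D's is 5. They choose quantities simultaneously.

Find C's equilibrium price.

Firm C's profit: π = x_C(58 − 2x_C − x_D) − 2x_C.
∂π/∂x_C = 56 − 4x_C − x_D = 0 ⇒ x_C = 14 − 0.25x_D.
Similarly x_D = 13.25 − 0.25x_C.
Solving the two reaction functions simultaneously: (1 − (−0.25)(−0.25))x_C = 14 − 0.25·13.25, so 0.9375x_C = 10.6875 and x_C = 11.4.
Then x_D = 13.25 − 0.25·11.4 = 10.4.
P_C = 58 − 2·11.4 − 10.4 = 24.8.

24.8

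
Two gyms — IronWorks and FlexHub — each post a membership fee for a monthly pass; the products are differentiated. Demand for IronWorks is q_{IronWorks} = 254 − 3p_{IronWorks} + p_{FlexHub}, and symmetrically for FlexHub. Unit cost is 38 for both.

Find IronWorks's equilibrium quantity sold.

106.8

IronWorks's profit: π = (p_{IronWorks} − 38)(254 − 3p_{IronWorks} + p_{FlexHub}).
∂π/∂p_{IronWorks} = 368 − 6p_{IronWorks} + p_{FlexHub} = 0 ⇒ p_{IronWorks} = 184/3 + (1/6)p_{FlexHub}.
By symmetry p_{FlexHub} = p_{IronWorks}; substituting into the reaction function, (5/6)p_{IronWorks} = 184/3 and p_{IronWorks} = 73.6.
q_{IronWorks} = 254 − 3·73.6 + 73.6 = 106.8.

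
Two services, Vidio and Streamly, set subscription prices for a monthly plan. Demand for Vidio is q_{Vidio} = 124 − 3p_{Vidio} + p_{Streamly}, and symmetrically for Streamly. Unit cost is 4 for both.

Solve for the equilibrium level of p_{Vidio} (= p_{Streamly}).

Vidio's profit: π = (p_{Vidio} − 4)(124 − 3p_{Vidio} + p_{Streamly}).
∂π/∂p_{Vidio} = 136 − 6p_{Vidio} + p_{Streamly} = 0 ⇒ p_{Vidio} = 68/3 + (1/6)p_{Streamly}.
The game is symmetric, so in equilibrium p_{Streamly} = p_{Vidio}: the reaction function gives (5/6)p_{Vidio} = 68/3, hence p_{Vidio} = 27.2.

27.2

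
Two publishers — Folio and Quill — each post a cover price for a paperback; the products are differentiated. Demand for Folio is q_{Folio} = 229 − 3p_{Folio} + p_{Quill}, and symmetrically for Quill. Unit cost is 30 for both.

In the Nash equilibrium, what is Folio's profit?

Folio's profit: π = (p_{Folio} − 30)(229 − 3p_{Folio} + p_{Quill}).
∂π/∂p_{Folio} = 319 − 6p_{Folio} + p_{Quill} = 0 ⇒ p_{Folio} = 319/6 + (1/6)p_{Quill}.
The game is symmetric, so in equilibrium p_{Quill} = p_{Folio}: the reaction function gives (5/6)p_{Folio} = 319/6, hence p_{Folio} = 63.8.
q_{Folio} = 229 − 3·63.8 + 63.8 = 101.4.
Profit = (63.8 − 30)·101.4 = 3427.32.

3427.32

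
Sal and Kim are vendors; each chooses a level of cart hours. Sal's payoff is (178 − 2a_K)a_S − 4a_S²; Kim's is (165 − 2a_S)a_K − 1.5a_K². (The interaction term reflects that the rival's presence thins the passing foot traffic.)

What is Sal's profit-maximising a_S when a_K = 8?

Expanding Sal's payoff: 178a_S − 2a_Ka_S − 4a_S².
∂π/∂a_S = 178 − 2a_K − 8a_S = 0, so a_S = 22.25 − 0.25a_K.
At a_K = 8: a_S = 22.25 − 0.25·8 = 20.25.

20.25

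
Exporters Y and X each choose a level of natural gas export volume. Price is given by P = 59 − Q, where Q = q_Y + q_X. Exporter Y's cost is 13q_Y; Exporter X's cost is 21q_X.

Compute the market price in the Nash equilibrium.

31

Exporter Y's profit: π = q_Y(59 − (q_Y + q_X)) − 13q_Y.
∂π/∂q_Y = 46 − 2q_Y − q_X = 0, so q_Y = 23 − 0.5q_X.
By the same steps for X: q_X = 19 − 0.5q_Y.
Substituting the second reaction function into the first: q_Y = 23 − 0.5(19 − 0.5q_Y), which gives 0.75q_Y = 13.5 ⇒ q_Y = 18.
Then q_X = 19 − 0.5·18 = 10.
Equilibrium price: P = 59 − 28 = 31.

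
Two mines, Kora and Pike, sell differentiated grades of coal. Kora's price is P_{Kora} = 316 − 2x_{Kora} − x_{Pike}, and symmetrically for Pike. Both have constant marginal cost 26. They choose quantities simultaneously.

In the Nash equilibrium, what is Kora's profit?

6728

Mine Kora's profit: π = x_{Kora}(316 − 2x_{Kora} − x_{Pike}) − 26x_{Kora}.
∂π/∂x_{Kora} = 290 − 4x_{Kora} − x_{Pike} = 0 ⇒ x_{Kora} = 72.5 − 0.25x_{Pike}.
By symmetry x_{Pike} = x_{Kora}; substituting into the reaction function, 1.25x_{Kora} = 72.5 and x_{Kora} = 58.
P_{Kora} = 316 − 2·58 − 58 = 142.
Profit = (142 − 26)·58 = 6728.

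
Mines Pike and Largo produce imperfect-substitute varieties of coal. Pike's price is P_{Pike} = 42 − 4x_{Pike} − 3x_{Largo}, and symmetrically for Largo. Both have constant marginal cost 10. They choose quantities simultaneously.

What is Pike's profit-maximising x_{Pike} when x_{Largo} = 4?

2.5

Mine Pike's profit: π = x_{Pike}(42 − 4x_{Pike} − 3x_{Largo}) − 10x_{Pike}.
∂π/∂x_{Pike} = 32 − 8x_{Pike} − 3x_{Largo} = 0 ⇒ x_{Pike} = 4 − 0.375x_{Largo}.
At x_{Largo} = 4: x_{Pike} = 4 − 0.375·4 = 2.5.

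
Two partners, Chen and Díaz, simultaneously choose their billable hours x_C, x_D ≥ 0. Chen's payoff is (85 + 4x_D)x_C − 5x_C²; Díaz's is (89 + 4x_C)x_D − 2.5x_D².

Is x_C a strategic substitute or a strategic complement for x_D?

Expanding Chen's payoff: 85x_C + 4x_Dx_C − 5x_C².
∂π/∂x_C = 85 + 4x_D − 10x_C = 0, so x_C = 8.5 + 0.4x_D.
The best-response slope dx_C/dx_D = 0.4 > 0: the reaction function is upward-sloping, so the choices are strategic complements.

strategic complements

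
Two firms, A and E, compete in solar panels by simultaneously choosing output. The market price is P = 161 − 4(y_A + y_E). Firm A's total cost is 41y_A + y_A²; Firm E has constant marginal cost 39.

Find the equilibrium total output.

18.9375

Firm A's profit: π = y_A(161 − 4(y_A + y_E)) − 41y_A − y_A².
∂π/∂y_A = 120 − 10y_A − 4y_E = 0, so y_A = 12 − 0.4y_E.
For E: ∂π/∂y_E = 122 − 8y_E − 4y_A = 0 ⇒ y_E = 15.25 − 0.5y_A.
Solving the two reaction functions simultaneously: (1 − (−0.4)(−0.5))y_A = 12 − 0.4·15.25, so 0.8y_A = 5.9 and y_A = 7.375.
Then y_E = 15.25 − 0.5·7.375 = 11.5625.
Total output: 7.375 + 11.5625 = 18.9375.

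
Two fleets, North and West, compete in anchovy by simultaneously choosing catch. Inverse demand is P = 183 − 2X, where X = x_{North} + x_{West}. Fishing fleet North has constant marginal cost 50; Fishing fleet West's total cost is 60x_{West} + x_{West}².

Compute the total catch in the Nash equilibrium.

Fishing fleet North's profit: π = x_{North}(183 − 2(x_{North} + x_{West})) − 50x_{North}.
∂π/∂x_{North} = 133 − 4x_{North} − 2x_{West} = 0, so x_{North} = 33.25 − 0.5x_{West}.
For West: ∂π/∂x_{West} = 123 − 6x_{West} − 2x_{North} = 0 ⇒ x_{West} = 20.5 − (1/3)x_{North}.
Solving the two reaction functions simultaneously: (1 − (−0.5)(−1/3))x_{North} = 33.25 − 0.5·20.5, so (5/6)x_{North} = 23 and x_{North} = 27.6.
Then x_{West} = 20.5 − (1/3)·27.6 = 11.3.
Total catch: 27.6 + 11.3 = 38.9.

38.9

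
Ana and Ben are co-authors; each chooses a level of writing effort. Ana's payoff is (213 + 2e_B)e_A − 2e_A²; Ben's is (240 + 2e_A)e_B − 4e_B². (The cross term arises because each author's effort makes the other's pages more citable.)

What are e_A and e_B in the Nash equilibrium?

78, 49.5

Expanding Ana's payoff: 213e_A + 2e_Be_A − 2e_A².
∂π/∂e_A = 213 + 2e_B − 4e_A = 0, so e_A = 53.25 + 0.5e_B.
Likewise for Ben: e_B = 30 + 0.25e_A.
Substituting the second reaction function into the first: e_A = 53.25 + 0.5(30 + 0.25e_A), which gives 0.875e_A = 68.25 ⇒ e_A = 78.
Then e_B = 30 + 0.25·78 = 49.5.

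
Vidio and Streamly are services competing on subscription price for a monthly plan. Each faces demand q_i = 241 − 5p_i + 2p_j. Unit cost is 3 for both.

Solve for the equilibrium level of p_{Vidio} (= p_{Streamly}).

32

Vidio's profit: π = (p_{Vidio} − 3)(241 − 5p_{Vidio} + 2p_{Streamly}).
∂π/∂p_{Vidio} = 256 − 10p_{Vidio} + 2p_{Streamly} = 0 ⇒ p_{Vidio} = 25.6 + 0.2p_{Streamly}.
The game is symmetric, so in equilibrium p_{Streamly} = p_{Vidio}: the reaction function gives 0.8p_{Vidio} = 25.6, hence p_{Vidio} = 32.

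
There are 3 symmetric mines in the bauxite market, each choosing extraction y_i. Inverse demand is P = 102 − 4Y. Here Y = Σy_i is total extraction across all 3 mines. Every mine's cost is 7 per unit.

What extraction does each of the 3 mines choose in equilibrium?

A representative mine's profit is π_i = y_i(102 − 4Y) − 7y_i, with Y = y_i + Σ_{j≠i} y_j.
First-order condition: 95 − 8y_i − 4Σ_{j≠i} y_j = 0.
In a symmetric equilibrium every mine chooses the same y, so Σ_{j≠i} y_j = 2y. The condition becomes 95 − 16y = 0, giving y = 95/16 = 5.9375.

5.9375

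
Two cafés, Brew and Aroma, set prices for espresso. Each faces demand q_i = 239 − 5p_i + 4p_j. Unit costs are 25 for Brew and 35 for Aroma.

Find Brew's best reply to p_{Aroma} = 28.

47.6

Brew's profit: π = (p_{Brew} − 25)(239 − 5p_{Brew} + 4p_{Aroma}).
∂π/∂p_{Brew} = 364 − 10p_{Brew} + 4p_{Aroma} = 0 ⇒ p_{Brew} = 36.4 + 0.4p_{Aroma}.
At p_{Aroma} = 28: p_{Brew} = 36.4 + 0.4·28 = 47.6.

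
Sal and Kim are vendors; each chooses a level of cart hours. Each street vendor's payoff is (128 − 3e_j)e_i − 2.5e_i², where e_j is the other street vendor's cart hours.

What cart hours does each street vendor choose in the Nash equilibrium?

16

Sal's payoff is (128 − 3e_K)e_S − 2.5e_S².
∂π/∂e_S = 128 − 3e_K − 5e_S = 0, so e_S = 25.6 − 0.6e_K.
By symmetry e_K = e_S; substituting into the reaction function, 1.6e_S = 25.6 and e_S = 16.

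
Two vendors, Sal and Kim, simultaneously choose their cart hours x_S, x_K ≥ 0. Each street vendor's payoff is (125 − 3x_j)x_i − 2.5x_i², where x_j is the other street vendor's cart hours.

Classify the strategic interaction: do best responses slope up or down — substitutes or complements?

strategic substitutes

Sal's payoff is (125 − 3x_K)x_S − 2.5x_S².
∂π/∂x_S = 125 − 3x_K − 5x_S = 0, so x_S = 25 − 0.6x_K.
The best-response slope dx_S/dx_K = −0.6 < 0: the reaction function is downward-sloping, so the choices are strategic substitutes.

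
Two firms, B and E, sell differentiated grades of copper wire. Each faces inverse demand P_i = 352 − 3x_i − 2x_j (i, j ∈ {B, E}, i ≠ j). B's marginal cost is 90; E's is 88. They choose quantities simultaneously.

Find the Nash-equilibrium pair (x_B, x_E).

Firm B's profit: π = x_B(352 − 3x_B − 2x_E) − 90x_B.
∂π/∂x_B = 262 − 6x_B − 2x_E = 0 ⇒ x_B = 131/3 − (1/3)x_E.
Similarly x_E = 44 − (1/3)x_B.
Solving the two reaction functions simultaneously: (1 − (−1/3)(−1/3))x_B = 131/3 − (1/3)·44, so (8/9)x_B = 29 and x_B = 32.625.
Then x_E = 44 − (1/3)·32.625 = 33.125.

32.625, 33.125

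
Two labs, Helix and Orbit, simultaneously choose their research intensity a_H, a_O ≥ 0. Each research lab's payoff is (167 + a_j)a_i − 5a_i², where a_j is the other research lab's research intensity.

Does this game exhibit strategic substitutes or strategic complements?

strategic complements

Helix's payoff is (167 + a_O)a_H − 5a_H².
∂π/∂a_H = 167 + a_O − 10a_H = 0, so a_H = 16.7 + 0.1a_O.
The best-response slope da_H/da_O = 0.1 > 0: the reaction function is upward-sloping, so the choices are strategic complements.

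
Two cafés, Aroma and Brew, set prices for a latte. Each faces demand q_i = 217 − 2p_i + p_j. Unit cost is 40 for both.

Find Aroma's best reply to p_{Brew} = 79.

Aroma's profit: π = (p_{Aroma} − 40)(217 − 2p_{Aroma} + p_{Brew}).
∂π/∂p_{Aroma} = 297 − 4p_{Aroma} + p_{Brew} = 0 ⇒ p_{Aroma} = 74.25 + 0.25p_{Brew}.
At p_{Brew} = 79: p_{Aroma} = 74.25 + 0.25·79 = 94.

94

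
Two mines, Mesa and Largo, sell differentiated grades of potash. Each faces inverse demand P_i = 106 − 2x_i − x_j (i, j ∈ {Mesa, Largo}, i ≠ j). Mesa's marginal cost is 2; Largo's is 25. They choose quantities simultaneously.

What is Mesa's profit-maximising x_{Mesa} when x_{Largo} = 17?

Mine Mesa's profit: π = x_{Mesa}(106 − 2x_{Mesa} − x_{Largo}) − 2x_{Mesa}.
∂π/∂x_{Mesa} = 104 − 4x_{Mesa} − x_{Largo} = 0 ⇒ x_{Mesa} = 26 − 0.25x_{Largo}.
At x_{Largo} = 17: x_{Mesa} = 26 − 0.25·17 = 21.75.

21.75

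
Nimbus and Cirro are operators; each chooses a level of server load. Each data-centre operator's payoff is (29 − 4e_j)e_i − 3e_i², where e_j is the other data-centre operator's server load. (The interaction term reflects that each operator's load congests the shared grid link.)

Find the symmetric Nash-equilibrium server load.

2.9

Nimbus's payoff is (29 − 4e_C)e_N − 3e_N².
∂π/∂e_N = 29 − 4e_C − 6e_N = 0, so e_N = 29/6 − (2/3)e_C.
Setting e_N = e_C in the reaction function: e_N = 29/6 − (2/3)e_N, so e_N = (29/6) / (5/3) = 2.9.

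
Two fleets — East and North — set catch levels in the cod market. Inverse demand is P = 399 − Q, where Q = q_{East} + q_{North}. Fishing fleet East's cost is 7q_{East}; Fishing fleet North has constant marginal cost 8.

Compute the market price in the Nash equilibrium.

138

Fishing fleet East's profit: π = q_{East}(399 − (q_{East} + q_{North})) − 7q_{East}.
∂π/∂q_{East} = 392 − 2q_{East} − q_{North} = 0, so q_{East} = 196 − 0.5q_{North}.
By the same steps for North: q_{North} = 195.5 − 0.5q_{East}.
Solving the two reaction functions simultaneously: (1 − (−0.5)(−0.5))q_{East} = 196 − 0.5·195.5, so 0.75q_{East} = 98.25 and q_{East} = 131.
Then q_{North} = 195.5 − 0.5·131 = 130.
Equilibrium price: P = 399 − 261 = 138.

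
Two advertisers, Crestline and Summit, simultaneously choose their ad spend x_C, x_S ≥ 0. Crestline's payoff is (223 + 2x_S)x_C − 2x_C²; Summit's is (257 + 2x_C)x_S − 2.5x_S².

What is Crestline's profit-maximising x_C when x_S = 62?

86.75

Expanding Crestline's payoff: 223x_C + 2x_Sx_C − 2x_C².
∂π/∂x_C = 223 + 2x_S − 4x_C = 0, so x_C = 55.75 + 0.5x_S.
At x_S = 62: x_C = 55.75 + 0.5·62 = 86.75.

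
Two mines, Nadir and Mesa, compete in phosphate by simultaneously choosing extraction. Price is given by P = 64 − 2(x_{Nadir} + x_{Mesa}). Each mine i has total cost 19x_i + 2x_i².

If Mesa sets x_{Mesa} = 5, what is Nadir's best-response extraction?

Mine Nadir's profit: π = x_{Nadir}(64 − 2(x_{Nadir} + x_{Mesa})) − 19x_{Nadir} − 2x_{Nadir}².
∂π/∂x_{Nadir} = 45 − 8x_{Nadir} − 2x_{Mesa} = 0, so x_{Nadir} = 5.625 − 0.25x_{Mesa}.
At x_{Mesa} = 5: x_{Nadir} = 5.625 − 0.25·5 = 4.375.

4.375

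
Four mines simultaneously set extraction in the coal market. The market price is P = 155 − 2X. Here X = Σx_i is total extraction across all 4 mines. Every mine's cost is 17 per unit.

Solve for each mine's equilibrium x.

A representative mine's profit is π_i = x_i(155 − 2X) − 17x_i, with X = x_i + Σ_{j≠i} x_j.
First-order condition: 138 − 4x_i − 2Σ_{j≠i} x_j = 0.
Imposing symmetry (x_j = x for all j) turns Σ_{j≠i} x_j into 3x, so 138 = 10x and x = 13.8.

13.8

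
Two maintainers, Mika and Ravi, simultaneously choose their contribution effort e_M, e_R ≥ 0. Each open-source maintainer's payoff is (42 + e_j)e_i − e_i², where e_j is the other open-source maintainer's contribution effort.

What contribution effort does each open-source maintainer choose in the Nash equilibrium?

42

Mika's payoff is (42 + e_R)e_M − e_M².
∂π/∂e_M = 42 + e_R − 2e_M = 0, so e_M = 21 + 0.5e_R.
By symmetry e_R = e_M; substituting into the reaction function, 0.5e_M = 21 and e_M = 42.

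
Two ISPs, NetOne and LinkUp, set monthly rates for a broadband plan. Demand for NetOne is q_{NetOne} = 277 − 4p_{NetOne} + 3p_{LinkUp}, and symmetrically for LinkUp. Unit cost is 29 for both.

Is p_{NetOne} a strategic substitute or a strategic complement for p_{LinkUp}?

NetOne's profit: π = (p_{NetOne} − 29)(277 − 4p_{NetOne} + 3p_{LinkUp}).
∂π/∂p_{NetOne} = 393 − 8p_{NetOne} + 3p_{LinkUp} = 0 ⇒ p_{NetOne} = 49.125 + 0.375p_{LinkUp}.
The best-response slope dp_{NetOne}/dp_{LinkUp} = 0.375 > 0: the reaction function is upward-sloping, so the choices are strategic complements.

strategic complements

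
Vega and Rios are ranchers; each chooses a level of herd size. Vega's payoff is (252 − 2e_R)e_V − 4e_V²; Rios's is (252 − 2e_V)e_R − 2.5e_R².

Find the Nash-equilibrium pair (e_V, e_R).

21, 42

Expanding Vega's payoff: 252e_V − 2e_Re_V − 4e_V².
∂π/∂e_V = 252 − 2e_R − 8e_V = 0, so e_V = 31.5 − 0.25e_R.
Likewise for Rios: e_R = 50.4 − 0.4e_V.
Solving the two reaction functions simultaneously: (1 − (−0.25)(−0.4))e_V = 31.5 − 0.25·50.4, so 0.9e_V = 18.9 and e_V = 21.
Then e_R = 50.4 − 0.4·21 = 42.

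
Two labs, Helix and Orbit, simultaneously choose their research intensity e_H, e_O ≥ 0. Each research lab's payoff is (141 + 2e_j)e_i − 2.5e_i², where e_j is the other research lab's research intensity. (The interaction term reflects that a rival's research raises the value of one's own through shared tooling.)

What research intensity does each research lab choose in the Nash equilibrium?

47

Helix's payoff is (141 + 2e_O)e_H − 2.5e_H².
∂π/∂e_H = 141 + 2e_O − 5e_H = 0, so e_H = 28.2 + 0.4e_O.
Setting e_H = e_O in the reaction function: e_H = 28.2 + 0.4e_H, so e_H = 28.2 / 0.6 = 47.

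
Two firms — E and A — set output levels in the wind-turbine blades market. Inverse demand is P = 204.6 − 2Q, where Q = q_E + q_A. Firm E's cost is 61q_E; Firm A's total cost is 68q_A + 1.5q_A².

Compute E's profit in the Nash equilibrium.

Firm E's profit: π = q_E(204.6 − 2(q_E + q_A)) − 61q_E.
∂π/∂q_E = 143.6 − 4q_E − 2q_A = 0, so q_E = 35.9 − 0.5q_A.
For A: ∂π/∂q_A = 136.6 − 7q_A − 2q_E = 0 ⇒ q_A = 683/35 − (2/7)q_E.
Plugging q_A into E's best response: q_E = 35.9 − 0.5(683/35 − (2/7)q_E) ⇒ (6/7)q_E = 183/7, so q_E = 30.5.
Then q_A = 683/35 − (2/7)·30.5 = 10.8.
Price P = 204.6 − 2·41.3 = 122.
E's profit: (122 − 61)·30.5 = 1860.5.

1860.5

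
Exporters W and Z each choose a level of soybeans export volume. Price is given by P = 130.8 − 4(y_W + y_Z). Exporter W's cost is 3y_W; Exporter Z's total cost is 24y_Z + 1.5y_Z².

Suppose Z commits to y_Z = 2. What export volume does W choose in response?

Exporter W's profit: π = y_W(130.8 − 4(y_W + y_Z)) − 3y_W.
∂π/∂y_W = 127.8 − 8y_W − 4y_Z = 0, so y_W = 15.975 − 0.5y_Z.
At y_Z = 2: y_W = 15.975 − 0.5·2 = 14.975.

14.975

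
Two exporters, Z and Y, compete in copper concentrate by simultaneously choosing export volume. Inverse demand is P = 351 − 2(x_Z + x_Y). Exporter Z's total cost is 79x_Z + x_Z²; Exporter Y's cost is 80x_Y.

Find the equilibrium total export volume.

Exporter Z's profit: π = x_Z(351 − 2(x_Z + x_Y)) − 79x_Z − x_Z².
∂π/∂x_Z = 272 − 6x_Z − 2x_Y = 0, so x_Z = 136/3 − (1/3)x_Y.
For Y: ∂π/∂x_Y = 271 − 4x_Y − 2x_Z = 0 ⇒ x_Y = 67.75 − 0.5x_Z.
Substituting the second reaction function into the first: x_Z = 136/3 − (1/3)(67.75 − 0.5x_Z), which gives (5/6)x_Z = 22.75 ⇒ x_Z = 27.3.
Then x_Y = 67.75 − 0.5·27.3 = 54.1.
Total export volume: 27.3 + 54.1 = 81.4.

81.4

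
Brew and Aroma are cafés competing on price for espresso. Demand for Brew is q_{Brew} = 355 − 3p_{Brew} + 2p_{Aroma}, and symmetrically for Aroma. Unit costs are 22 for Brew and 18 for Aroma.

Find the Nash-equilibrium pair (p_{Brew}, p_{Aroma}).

Brew's profit: π = (p_{Brew} − 22)(355 − 3p_{Brew} + 2p_{Aroma}).
∂π/∂p_{Brew} = 421 − 6p_{Brew} + 2p_{Aroma} = 0 ⇒ p_{Brew} = 421/6 + (1/3)p_{Aroma}.
Similarly p_{Aroma} = 409/6 + (1/3)p_{Brew}.
Substituting the second reaction function into the first: p_{Brew} = 421/6 + (1/3)(409/6 + (1/3)p_{Brew}), which gives (8/9)p_{Brew} = 836/9 ⇒ p_{Brew} = 104.5.
Then p_{Aroma} = 409/6 + (1/3)·104.5 = 103.

104.5, 103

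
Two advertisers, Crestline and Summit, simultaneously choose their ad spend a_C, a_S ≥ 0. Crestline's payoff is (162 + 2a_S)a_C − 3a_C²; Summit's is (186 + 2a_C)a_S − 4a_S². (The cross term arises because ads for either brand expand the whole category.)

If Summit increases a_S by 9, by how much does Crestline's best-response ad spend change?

Expanding Crestline's payoff: 162a_C + 2a_Sa_C − 3a_C².
∂π/∂a_C = 162 + 2a_S − 6a_C = 0, so a_C = 27 + (1/3)a_S.
The reaction-function slope is 1/3, so a 9-unit rise in a_S moves a_C by 1/3 × 9 = 3. Crestline's best response rises — the actions are strategic complements.

3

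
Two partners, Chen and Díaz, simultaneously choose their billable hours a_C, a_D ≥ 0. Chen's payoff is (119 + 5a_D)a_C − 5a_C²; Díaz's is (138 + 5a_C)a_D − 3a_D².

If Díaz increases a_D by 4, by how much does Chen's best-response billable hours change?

Expanding Chen's payoff: 119a_C + 5a_Da_C − 5a_C².
∂π/∂a_C = 119 + 5a_D − 10a_C = 0, so a_C = 11.9 + 0.5a_D.
The reaction-function slope is 0.5, so a 4-unit rise in a_D moves a_C by 0.5 × 4 = 2. Chen's best response rises — the actions are strategic complements.

2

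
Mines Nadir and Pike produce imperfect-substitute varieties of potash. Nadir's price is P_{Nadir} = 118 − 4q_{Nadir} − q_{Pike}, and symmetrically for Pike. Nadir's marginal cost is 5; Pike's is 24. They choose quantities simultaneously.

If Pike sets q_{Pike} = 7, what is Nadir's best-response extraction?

13.25

Mine Nadir's profit: π = q_{Nadir}(118 − 4q_{Nadir} − q_{Pike}) − 5q_{Nadir}.
∂π/∂q_{Nadir} = 113 − 8q_{Nadir} − q_{Pike} = 0 ⇒ q_{Nadir} = 14.125 − 0.125q_{Pike}.
At q_{Pike} = 7: q_{Nadir} = 14.125 − 0.125·7 = 13.25.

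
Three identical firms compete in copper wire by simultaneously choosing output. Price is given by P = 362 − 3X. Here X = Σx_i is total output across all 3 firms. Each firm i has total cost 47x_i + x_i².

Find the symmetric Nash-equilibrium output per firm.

22.5

A representative firm's profit is π_i = x_i(362 − 3X) − 47x_i − x_i², with X = x_i + Σ_{j≠i} x_j.
First-order condition: 315 − 8x_i − 3Σ_{j≠i} x_j = 0.
With identical firms, set every x_j = x: then 315 − 8x − 6x = 0, i.e. x = 315/14 = 22.5.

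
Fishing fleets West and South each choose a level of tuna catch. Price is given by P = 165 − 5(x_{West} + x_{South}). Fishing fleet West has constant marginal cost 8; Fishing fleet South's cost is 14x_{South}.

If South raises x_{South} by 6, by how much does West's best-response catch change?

-3

Fishing fleet West's profit: π = x_{West}(165 − 5(x_{West} + x_{South})) − 8x_{West}.
∂π/∂x_{West} = 157 − 10x_{West} − 5x_{South} = 0, so x_{West} = 15.7 − 0.5x_{South}.
The reaction-function slope is −0.5, so a 6-unit rise in x_{South} moves x_{West} by −0.5 × 6 = −3. West's best response falls — the actions are strategic substitutes.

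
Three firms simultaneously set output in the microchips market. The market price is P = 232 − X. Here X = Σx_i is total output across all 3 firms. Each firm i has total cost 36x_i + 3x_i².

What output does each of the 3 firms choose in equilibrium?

A representative firm's profit is π_i = x_i(232 − X) − 36x_i − 3x_i², with X = x_i + Σ_{j≠i} x_j.
First-order condition: 196 − 8x_i − Σ_{j≠i} x_j = 0.
In a symmetric equilibrium every firm chooses the same x, so Σ_{j≠i} x_j = 2x. The condition becomes 196 − 10x = 0, giving x = 196/10 = 19.6.

19.6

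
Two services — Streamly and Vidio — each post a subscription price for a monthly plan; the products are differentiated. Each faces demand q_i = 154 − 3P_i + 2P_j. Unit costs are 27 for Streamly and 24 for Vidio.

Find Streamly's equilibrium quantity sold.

93.5625

Streamly's profit: π = (P_{Streamly} − 27)(154 − 3P_{Streamly} + 2P_{Vidio}).
∂π/∂P_{Streamly} = 235 − 6P_{Streamly} + 2P_{Vidio} = 0 ⇒ P_{Streamly} = 235/6 + (1/3)P_{Vidio}.
Similarly P_{Vidio} = 113/3 + (1/3)P_{Streamly}.
Solving the two reaction functions simultaneously: (1 − (1/3)(1/3))P_{Streamly} = 235/6 + (1/3)·(113/3), so (8/9)P_{Streamly} = 931/18 and P_{Streamly} = 58.1875.
Then P_{Vidio} = 113/3 + (1/3)·58.1875 = 57.0625.
q_{Streamly} = 154 − 3·58.1875 + 2·57.0625 = 93.5625.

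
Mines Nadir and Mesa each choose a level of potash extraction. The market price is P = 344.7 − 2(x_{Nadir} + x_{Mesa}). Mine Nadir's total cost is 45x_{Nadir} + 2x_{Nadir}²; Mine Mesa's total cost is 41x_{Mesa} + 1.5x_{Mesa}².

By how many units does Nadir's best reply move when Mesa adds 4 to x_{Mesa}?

-1

Mine Nadir's profit: π = x_{Nadir}(344.7 − 2(x_{Nadir} + x_{Mesa})) − 45x_{Nadir} − 2x_{Nadir}².
∂π/∂x_{Nadir} = 299.7 − 8x_{Nadir} − 2x_{Mesa} = 0, so x_{Nadir} = 37.4625 − 0.25x_{Mesa}.
The reaction-function slope is −0.25, so a 4-unit rise in x_{Mesa} moves x_{Nadir} by −0.25 × 4 = −1. Nadir's best response falls — the actions are strategic substitutes.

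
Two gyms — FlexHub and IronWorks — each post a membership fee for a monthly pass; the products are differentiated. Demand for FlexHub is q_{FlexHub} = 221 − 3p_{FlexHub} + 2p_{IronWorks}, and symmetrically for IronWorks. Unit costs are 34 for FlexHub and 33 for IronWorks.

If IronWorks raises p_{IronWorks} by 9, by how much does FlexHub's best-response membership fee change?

FlexHub's profit: π = (p_{FlexHub} − 34)(221 − 3p_{FlexHub} + 2p_{IronWorks}).
∂π/∂p_{FlexHub} = 323 − 6p_{FlexHub} + 2p_{IronWorks} = 0 ⇒ p_{FlexHub} = 323/6 + (1/3)p_{IronWorks}.
The reaction-function slope is 1/3, so a 9-unit rise in p_{IronWorks} moves p_{FlexHub} by 1/3 × 9 = 3. FlexHub's best response rises — the actions are strategic complements.

3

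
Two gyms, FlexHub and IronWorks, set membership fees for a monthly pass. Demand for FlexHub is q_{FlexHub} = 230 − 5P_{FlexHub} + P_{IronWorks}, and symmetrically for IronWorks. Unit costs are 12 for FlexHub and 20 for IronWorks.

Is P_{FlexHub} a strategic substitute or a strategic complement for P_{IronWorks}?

FlexHub's profit: π = (P_{FlexHub} − 12)(230 − 5P_{FlexHub} + P_{IronWorks}).
∂π/∂P_{FlexHub} = 290 − 10P_{FlexHub} + P_{IronWorks} = 0 ⇒ P_{FlexHub} = 29 + 0.1P_{IronWorks}.
The best-response slope dP_{FlexHub}/dP_{IronWorks} = 0.1 > 0: the reaction function is upward-sloping, so the choices are strategic complements.

strategic complements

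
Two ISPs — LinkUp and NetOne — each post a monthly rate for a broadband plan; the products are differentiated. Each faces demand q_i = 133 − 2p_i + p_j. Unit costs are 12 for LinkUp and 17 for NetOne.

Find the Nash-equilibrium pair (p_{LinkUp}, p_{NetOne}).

53, 55

LinkUp's profit: π = (p_{LinkUp} − 12)(133 − 2p_{LinkUp} + p_{NetOne}).
∂π/∂p_{LinkUp} = 157 − 4p_{LinkUp} + p_{NetOne} = 0 ⇒ p_{LinkUp} = 39.25 + 0.25p_{NetOne}.
Similarly p_{NetOne} = 41.75 + 0.25p_{LinkUp}.
Solving the two reaction functions simultaneously: (1 − (0.25)(0.25))p_{LinkUp} = 39.25 + 0.25·41.75, so 0.9375p_{LinkUp} = 49.6875 and p_{LinkUp} = 53.
Then p_{NetOne} = 41.75 + 0.25·53 = 55.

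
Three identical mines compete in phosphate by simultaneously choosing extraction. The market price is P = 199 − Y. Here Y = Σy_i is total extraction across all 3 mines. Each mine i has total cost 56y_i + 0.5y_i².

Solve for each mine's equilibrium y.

28.6

A representative mine's profit is π_i = y_i(199 − Y) − 56y_i − 0.5y_i², with Y = y_i + Σ_{j≠i} y_j.
First-order condition: 143 − 3y_i − Σ_{j≠i} y_j = 0.
With identical mines, set every y_j = y: then 143 − 3y − 2y = 0, i.e. y = 143/5 = 28.6.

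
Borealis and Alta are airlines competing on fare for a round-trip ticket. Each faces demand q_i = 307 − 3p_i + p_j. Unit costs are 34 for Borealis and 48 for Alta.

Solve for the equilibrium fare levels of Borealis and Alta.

Borealis's profit: π = (p_{Borealis} − 34)(307 − 3p_{Borealis} + p_{Alta}).
∂π/∂p_{Borealis} = 409 − 6p_{Borealis} + p_{Alta} = 0 ⇒ p_{Borealis} = 409/6 + (1/6)p_{Alta}.
Similarly p_{Alta} = 451/6 + (1/6)p_{Borealis}.
Substituting the second reaction function into the first: p_{Borealis} = 409/6 + (1/6)(451/6 + (1/6)p_{Borealis}), which gives (35/36)p_{Borealis} = 2905/36 ⇒ p_{Borealis} = 83.
Then p_{Alta} = 451/6 + (1/6)·83 = 89.

83, 89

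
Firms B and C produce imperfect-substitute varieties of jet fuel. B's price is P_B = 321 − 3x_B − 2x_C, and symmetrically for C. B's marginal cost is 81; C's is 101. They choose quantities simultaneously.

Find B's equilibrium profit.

2929.6875

Firm B's profit: π = x_B(321 − 3x_B − 2x_C) − 81x_B.
∂π/∂x_B = 240 − 6x_B − 2x_C = 0 ⇒ x_B = 40 − (1/3)x_C.
Similarly x_C = 110/3 − (1/3)x_B.
Solving the two reaction functions simultaneously: (1 − (−1/3)(−1/3))x_B = 40 − (1/3)·(110/3), so (8/9)x_B = 250/9 and x_B = 31.25.
Then x_C = 110/3 − (1/3)·31.25 = 26.25.
P_B = 321 − 3·31.25 − 2·26.25 = 174.75.
Profit = (174.75 − 81)·31.25 = 2929.6875.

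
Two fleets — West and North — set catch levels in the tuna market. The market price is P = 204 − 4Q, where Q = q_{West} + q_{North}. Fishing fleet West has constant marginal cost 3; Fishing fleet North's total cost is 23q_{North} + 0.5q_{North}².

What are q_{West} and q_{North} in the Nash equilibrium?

Fishing fleet West's profit: π = q_{West}(204 − 4(q_{West} + q_{North})) − 3q_{West}.
∂π/∂q_{West} = 201 − 8q_{West} − 4q_{North} = 0, so q_{West} = 25.125 − 0.5q_{North}.
For North: ∂π/∂q_{North} = 181 − 9q_{North} − 4q_{West} = 0 ⇒ q_{North} = 181/9 − (4/9)q_{West}.
Plugging q_{North} into West's best response: q_{West} = 25.125 − 0.5(181/9 − (4/9)q_{West}) ⇒ (7/9)q_{West} = 1085/72, so q_{West} = 19.375.
Then q_{North} = 181/9 − (4/9)·19.375 = 11.5.

19.375, 11.5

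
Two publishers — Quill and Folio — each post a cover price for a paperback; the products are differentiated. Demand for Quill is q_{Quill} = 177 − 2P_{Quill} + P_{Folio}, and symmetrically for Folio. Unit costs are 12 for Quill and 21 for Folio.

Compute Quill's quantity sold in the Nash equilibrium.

112.4

Quill's profit: π = (P_{Quill} − 12)(177 − 2P_{Quill} + P_{Folio}).
∂π/∂P_{Quill} = 201 − 4P_{Quill} + P_{Folio} = 0 ⇒ P_{Quill} = 50.25 + 0.25P_{Folio}.
Similarly P_{Folio} = 54.75 + 0.25P_{Quill}.
Substituting the second reaction function into the first: P_{Quill} = 50.25 + 0.25(54.75 + 0.25P_{Quill}), which gives 0.9375P_{Quill} = 63.9375 ⇒ P_{Quill} = 68.2.
Then P_{Folio} = 54.75 + 0.25·68.2 = 71.8.
q_{Quill} = 177 − 2·68.2 + 71.8 = 112.4.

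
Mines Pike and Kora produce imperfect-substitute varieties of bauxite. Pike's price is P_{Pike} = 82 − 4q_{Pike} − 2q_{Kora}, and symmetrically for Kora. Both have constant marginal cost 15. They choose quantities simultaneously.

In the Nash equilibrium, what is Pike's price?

Mine Pike's profit: π = q_{Pike}(82 − 4q_{Pike} − 2q_{Kora}) − 15q_{Pike}.
∂π/∂q_{Pike} = 67 − 8q_{Pike} − 2q_{Kora} = 0 ⇒ q_{Pike} = 8.375 − 0.25q_{Kora}.
By symmetry q_{Kora} = q_{Pike}; substituting into the reaction function, 1.25q_{Pike} = 8.375 and q_{Pike} = 6.7.
P_{Pike} = 82 − 4·6.7 − 2·6.7 = 41.8.

41.8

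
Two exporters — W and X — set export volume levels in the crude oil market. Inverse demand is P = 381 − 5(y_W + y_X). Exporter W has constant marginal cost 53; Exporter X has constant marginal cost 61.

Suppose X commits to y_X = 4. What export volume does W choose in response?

Exporter W's profit: π = y_W(381 − 5(y_W + y_X)) − 53y_W.
∂π/∂y_W = 328 − 10y_W − 5y_X = 0, so y_W = 32.8 − 0.5y_X.
At y_X = 4: y_W = 32.8 − 0.5·4 = 30.8.

30.8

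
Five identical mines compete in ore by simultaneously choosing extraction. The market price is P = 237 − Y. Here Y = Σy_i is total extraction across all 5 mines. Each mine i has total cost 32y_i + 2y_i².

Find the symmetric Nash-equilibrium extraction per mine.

A representative mine's profit is π_i = y_i(237 − Y) − 32y_i − 2y_i², with Y = y_i + Σ_{j≠i} y_j.
First-order condition: 205 − 6y_i − Σ_{j≠i} y_j = 0.
Imposing symmetry (y_j = y for all j) turns Σ_{j≠i} y_j into 4y, so 205 = 10y and y = 20.5.

20.5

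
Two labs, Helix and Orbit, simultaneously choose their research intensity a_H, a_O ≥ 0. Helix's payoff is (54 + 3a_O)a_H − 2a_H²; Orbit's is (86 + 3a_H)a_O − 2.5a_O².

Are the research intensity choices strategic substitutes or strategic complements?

strategic complements

Expanding Helix's payoff: 54a_H + 3a_Oa_H − 2a_H².
∂π/∂a_H = 54 + 3a_O − 4a_H = 0, so a_H = 13.5 + 0.75a_O.
The best-response slope da_H/da_O = 0.75 > 0: the reaction function is upward-sloping, so the choices are strategic complements.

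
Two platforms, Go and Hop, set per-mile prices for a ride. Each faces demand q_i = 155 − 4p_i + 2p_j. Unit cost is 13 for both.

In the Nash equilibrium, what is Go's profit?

1849

Go's profit: π = (p_{Go} − 13)(155 − 4p_{Go} + 2p_{Hop}).
∂π/∂p_{Go} = 207 − 8p_{Go} + 2p_{Hop} = 0 ⇒ p_{Go} = 25.875 + 0.25p_{Hop}.
The game is symmetric, so in equilibrium p_{Hop} = p_{Go}: the reaction function gives 0.75p_{Go} = 25.875, hence p_{Go} = 34.5.
q_{Go} = 155 − 4·34.5 + 2·34.5 = 86.
Profit = (34.5 − 13)·86 = 1849.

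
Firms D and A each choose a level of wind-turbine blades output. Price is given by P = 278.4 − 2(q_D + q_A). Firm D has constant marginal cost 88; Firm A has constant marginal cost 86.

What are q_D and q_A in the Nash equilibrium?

31.4, 32.4

Firm D's profit: π = q_D(278.4 − 2(q_D + q_A)) − 88q_D.
∂π/∂q_D = 190.4 − 4q_D − 2q_A = 0, so q_D = 47.6 − 0.5q_A.
By the same steps for A: q_A = 48.1 − 0.5q_D.
Substituting the second reaction function into the first: q_D = 47.6 − 0.5(48.1 − 0.5q_D), which gives 0.75q_D = 23.55 ⇒ q_D = 31.4.
Then q_A = 48.1 − 0.5·31.4 = 32.4.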